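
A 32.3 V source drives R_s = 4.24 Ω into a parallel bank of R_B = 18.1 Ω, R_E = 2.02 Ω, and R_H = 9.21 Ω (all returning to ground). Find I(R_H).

I ≈ 0.924 A

Combine the parallel branches: R_p = (1/18.1 + 1/2.02 + 1/9.21)⁻¹ = 1.518 Ω.
V_A by voltage divider: V_A = 32.3 × 1.518/(4.24 + 1.518) = 8.514 V.
Branch current I = V_A/R_H = 8.514/9.21 = 0.9245 A.
(Equivalently: I_total = 5.610 A, then current-divider fraction G_k/ΣG = 0.1648.)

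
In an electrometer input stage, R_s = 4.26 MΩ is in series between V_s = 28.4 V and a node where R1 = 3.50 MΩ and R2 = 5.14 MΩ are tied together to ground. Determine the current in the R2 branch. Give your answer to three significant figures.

Combine the parallel branches: R_p = (1/3.50 + 1/5.14)⁻¹ = 2.082 MΩ.
V_A = 28.4 × 2.082/6.342 = 9.324 V.
Branch current I = V_A/R2 = 9.324/5.14 = 1.814 µA.

I ≈ 1.81 µA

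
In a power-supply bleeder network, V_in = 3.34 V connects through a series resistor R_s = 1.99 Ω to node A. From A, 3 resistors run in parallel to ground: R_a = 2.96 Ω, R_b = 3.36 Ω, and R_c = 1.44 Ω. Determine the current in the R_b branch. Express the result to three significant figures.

Combine the parallel branches: R_p = (1/2.96 + 1/3.36 + 1/1.44)⁻¹ = 0.7519 Ω.
Node voltage V_A = V_in · R_p/(R_s + R_p) = 3.34 × 0.2742 = 0.9159 V.
Branch current I = V_A/R_b = 0.9159/3.36 = 0.2726 A.

I ≈ 0.273 A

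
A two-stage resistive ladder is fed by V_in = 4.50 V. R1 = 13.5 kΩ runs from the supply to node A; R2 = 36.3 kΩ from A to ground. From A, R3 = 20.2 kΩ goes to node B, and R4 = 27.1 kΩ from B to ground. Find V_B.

Looking into the second stage from A: R3 + R4 = 47.30 kΩ appears in parallel with R2.
Effective lower resistance at A: R2 ‖ 47.30 = 20.54 kΩ.
First divider: V_A = V_in · 20.54/(13.5 + 20.54) = 2.715 V.
Then the unloaded second divider: V_B = V_A × R4/(R3+R4) = 2.715 × 0.5729 = 1.556 V.

V_B ≈ 1.56 V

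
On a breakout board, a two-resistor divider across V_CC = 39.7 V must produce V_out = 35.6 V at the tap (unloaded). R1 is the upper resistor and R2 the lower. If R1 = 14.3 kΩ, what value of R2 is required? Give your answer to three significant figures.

R2 ≈ 124 kΩ

Required fraction k = V_out/V_CC = 0.8967.
So R2 = R1 · V_out/(V_CC − V_out) = 14.3 × 35.6/(39.7 − 35.6) = 14.3 × 8.683 = 124.2 kΩ.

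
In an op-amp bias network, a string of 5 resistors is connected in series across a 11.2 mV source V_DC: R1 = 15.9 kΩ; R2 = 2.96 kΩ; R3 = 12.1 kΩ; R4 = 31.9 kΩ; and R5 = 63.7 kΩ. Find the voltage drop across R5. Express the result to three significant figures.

V ≈ 5.64 mV

Total series resistance ΣR = 15.9 + 2.96 + 12.1 + 31.9 + 63.7 = 126.6 kΩ.
V = V_DC · R/ΣR = 11.2 × 0.5033 = 5.637 mV.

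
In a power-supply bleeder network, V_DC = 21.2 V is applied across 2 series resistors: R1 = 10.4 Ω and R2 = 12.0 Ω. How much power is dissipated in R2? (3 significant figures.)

P ≈ 10.7 W

ΣR = 22.40 Ω → I = 21.2/22.40 = 0.9464 A.
P = I²R = 0.8957 × 12.0 = 10.75 W.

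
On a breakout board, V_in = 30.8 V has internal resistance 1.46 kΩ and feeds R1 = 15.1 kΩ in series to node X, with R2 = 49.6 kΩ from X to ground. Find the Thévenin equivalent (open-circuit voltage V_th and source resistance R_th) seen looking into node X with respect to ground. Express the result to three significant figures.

R1' = 1.46 + 15.1 = 16.56 kΩ (source resistance + R1).
V_th is the unloaded tap voltage: V_in · R2/(R1'+R2) = 30.8 × 0.7497 = 23.09 V.
Zeroing V_in shorts the top of R1' to ground, so R_th = R1' ‖ R2 = 12.41 kΩ.

V_th ≈ 23.1 V, R_th ≈ 12.4 kΩ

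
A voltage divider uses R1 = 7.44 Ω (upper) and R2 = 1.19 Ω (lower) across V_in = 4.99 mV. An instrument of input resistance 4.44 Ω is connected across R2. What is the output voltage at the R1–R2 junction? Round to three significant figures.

V_out ≈ 0.559 mV

The load sits in parallel with R2, giving an effective lower resistance R2' = R2·R_L/(R2+R_L) = 0.9385 Ω.
Voltage divider with the loaded lower leg: V_out = 4.99 × 0.9385/(7.44 + 0.9385) = 4.99 × 0.1120 = 0.5589 mV.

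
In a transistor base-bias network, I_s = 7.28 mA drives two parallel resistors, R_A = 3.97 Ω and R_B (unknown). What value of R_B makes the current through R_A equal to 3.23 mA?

R_B ≈ 3.17 Ω

In a two-way split, I_A/I_s = R_B/(R_A + R_B).
With f = 0.4437, R_B = R_A · f/(1−f) = 3.97 × 0.7975 = 3.166 Ω.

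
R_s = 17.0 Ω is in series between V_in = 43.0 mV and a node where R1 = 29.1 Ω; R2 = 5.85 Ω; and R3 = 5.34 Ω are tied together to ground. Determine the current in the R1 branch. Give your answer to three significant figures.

I ≈ 0.193 mA

Parallel bank: R_p = 1/(1/29.1 + 1/5.85 + 1/5.34) = 2.547 Ω.
V_A = 43.0 × 2.547/19.55 = 5.604 mV.
I(R1) = V_A / R1 = 5.604/29.1 = 0.1926 mA.
(Check via current divider: I_total = 2.200 mA; share G_k/ΣG = 0.08754 → same result.)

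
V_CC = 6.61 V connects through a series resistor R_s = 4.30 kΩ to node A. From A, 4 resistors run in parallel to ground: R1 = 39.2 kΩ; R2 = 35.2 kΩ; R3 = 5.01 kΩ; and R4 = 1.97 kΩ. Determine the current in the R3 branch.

I ≈ 0.309 mA

Equivalent of the parallel group: R_p = 1.314 kΩ.
V_A = 6.61 × 1.314/5.614 = 1.547 V.
I(R3) = V_A / R3 = 1.547/5.01 = 0.3088 mA.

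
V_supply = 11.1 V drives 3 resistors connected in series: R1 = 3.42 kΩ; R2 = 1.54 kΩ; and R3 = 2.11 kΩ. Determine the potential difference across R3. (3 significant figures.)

ΣR = 3.42 + 1.54 + 2.11 = 7.070 kΩ.
V = V_supply · R/ΣR = 11.1 × 0.2984 = 3.313 V.

V ≈ 3.31 V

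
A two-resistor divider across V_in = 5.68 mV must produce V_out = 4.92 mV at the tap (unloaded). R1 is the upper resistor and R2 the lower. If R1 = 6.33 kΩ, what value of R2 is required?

V_out/V_in = R2/(R1+R2) = 0.8662.
So R2 = R1 · V_out/(V_in − V_out) = 6.33 × 4.92/(5.68 − 4.92) = 6.33 × 6.474 = 40.98 kΩ.

R2 ≈ 41.0 kΩ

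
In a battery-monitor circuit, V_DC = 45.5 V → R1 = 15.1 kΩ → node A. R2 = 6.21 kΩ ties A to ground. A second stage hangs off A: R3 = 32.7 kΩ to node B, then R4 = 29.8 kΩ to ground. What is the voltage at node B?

V_B ≈ 5.91 V

Looking into the second stage from A: R3 + R4 = 62.50 kΩ appears in parallel with R2.
Effective lower resistance at A: R2 ‖ 62.50 = 5.649 kΩ.
V_A = 45.5 × 5.649/(15.1 + 5.649) = 12.39 V.
Stage 2 is unloaded, so V_B = V_A · R4/(R3+R4) = 12.39 × 29.8/62.50 = 5.906 V.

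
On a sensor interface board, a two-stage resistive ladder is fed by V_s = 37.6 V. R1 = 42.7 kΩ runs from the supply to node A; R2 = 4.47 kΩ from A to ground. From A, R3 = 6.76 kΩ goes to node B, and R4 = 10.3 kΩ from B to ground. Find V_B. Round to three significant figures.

Node A sees R2 in parallel with the series input of stage 2, R3 + R4 = 17.06 kΩ.
R2 ‖ (R3+R4) = 3.542 kΩ.
So V_A = 37.6 × 0.07660 = 2.880 V.
Stage 2 is unloaded, so V_B = V_A · R4/(R3+R4) = 2.880 × 10.3/17.06 = 1.739 V.

V_B ≈ 1.74 V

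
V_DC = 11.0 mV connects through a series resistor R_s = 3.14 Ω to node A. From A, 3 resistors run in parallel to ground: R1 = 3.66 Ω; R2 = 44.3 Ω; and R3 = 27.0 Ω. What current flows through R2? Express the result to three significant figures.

Parallel bank: R_p = 1/(1/3.66 + 1/44.3 + 1/27.0) = 3.004 Ω.
V_A = 11.0 × 3.004/6.144 = 5.379 mV.
I(R2) = V_A / R2 = 5.379/44.3 = 0.1214 mA.

I ≈ 0.121 mA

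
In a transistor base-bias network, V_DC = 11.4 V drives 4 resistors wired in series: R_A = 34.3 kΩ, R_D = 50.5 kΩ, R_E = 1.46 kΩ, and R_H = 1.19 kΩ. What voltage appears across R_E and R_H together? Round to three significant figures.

Series total: ΣR = 34.3 + 50.5 + 1.46 + 1.19 = 87.45 kΩ.
R_{R_E..R_H} = 1.46 + 1.19 = 2.650 kΩ.
V = V_DC · R/ΣR = 11.4 × 0.03030 = 0.3455 V.

V ≈ 0.345 V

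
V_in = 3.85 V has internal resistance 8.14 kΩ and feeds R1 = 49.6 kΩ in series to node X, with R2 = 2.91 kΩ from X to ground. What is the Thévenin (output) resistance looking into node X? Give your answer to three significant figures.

R1' = 8.14 + 49.6 = 57.74 kΩ (source resistance + R1).
Looking into X with the source shorted: R_th = R1'·R2/(R1'+R2) = 57.74 × 2.91/60.65 = 2.770 kΩ.

R_th ≈ 2.77 kΩ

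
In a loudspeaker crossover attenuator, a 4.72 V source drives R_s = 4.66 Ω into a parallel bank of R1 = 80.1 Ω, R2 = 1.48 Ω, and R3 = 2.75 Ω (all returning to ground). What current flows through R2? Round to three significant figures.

Parallel bank: R_p = 1/(1/80.1 + 1/1.48 + 1/2.75) = 0.9508 Ω.
Node voltage V_A = V_DC · R_p/(R_s + R_p) = 4.72 × 0.1695 = 0.7998 V.
Branch current I = V_A/R2 = 0.7998/1.48 = 0.5404 A.

I ≈ 0.540 A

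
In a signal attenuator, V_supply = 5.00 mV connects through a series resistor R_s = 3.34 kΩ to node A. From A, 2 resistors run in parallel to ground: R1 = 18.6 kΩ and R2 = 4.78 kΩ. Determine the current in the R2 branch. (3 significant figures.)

Parallel bank: R_p = 1/(1/18.6 + 1/4.78) = 3.803 kΩ.
V_A by voltage divider: V_A = 5.00 × 3.803/(3.34 + 3.803) = 2.662 mV.
I(R2) = V_A / R2 = 2.662/4.78 = 0.5569 µA.

I ≈ 0.557 µA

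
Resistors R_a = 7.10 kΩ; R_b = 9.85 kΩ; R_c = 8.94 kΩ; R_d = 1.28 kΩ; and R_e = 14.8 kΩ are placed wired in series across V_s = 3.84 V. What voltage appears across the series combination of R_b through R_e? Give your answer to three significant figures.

Series total: ΣR = 7.10 + 9.85 + 8.94 + 1.28 + 14.8 = 41.97 kΩ.
R_{R_b..R_e} = 9.85 + 8.94 + 1.28 + 14.8 = 34.87 kΩ.
Voltage divider: V = V_s · (34.87 / 41.97) = 3.84 × 0.8308 = 3.190 V.

V ≈ 3.19 V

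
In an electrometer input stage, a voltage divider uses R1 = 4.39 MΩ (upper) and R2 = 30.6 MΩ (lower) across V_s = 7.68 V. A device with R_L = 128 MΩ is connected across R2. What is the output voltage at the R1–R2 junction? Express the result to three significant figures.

V_out ≈ 6.52 V

R2 ‖ R_L = (30.6 × 128)/(30.6 + 128) = 24.70 MΩ.
Then V_out = V_s · R2'/(R1 + R2') = 7.68 × 24.70/29.09 = 6.521 V.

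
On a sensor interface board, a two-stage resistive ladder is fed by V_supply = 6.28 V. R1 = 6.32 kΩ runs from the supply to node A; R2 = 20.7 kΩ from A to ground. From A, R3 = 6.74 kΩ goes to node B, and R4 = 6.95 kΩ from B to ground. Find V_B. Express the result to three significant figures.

Looking into the second stage from A: R3 + R4 = 13.69 kΩ appears in parallel with R2.
Effective lower resistance at A: R2 ‖ 13.69 = 8.240 kΩ.
First divider: V_A = V_supply · 8.240/(6.32 + 8.240) = 3.554 V.
V_B = V_A × 0.5077 = 1.804 V.

V_B ≈ 1.80 V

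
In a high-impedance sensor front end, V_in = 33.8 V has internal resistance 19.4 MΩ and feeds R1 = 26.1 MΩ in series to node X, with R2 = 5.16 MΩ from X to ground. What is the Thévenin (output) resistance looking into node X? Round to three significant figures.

R1' = 19.4 + 26.1 = 45.50 MΩ (source resistance + R1).
Looking into X with the source shorted: R_th = R1'·R2/(R1'+R2) = 45.50 × 5.16/50.66 = 4.634 MΩ.

R_th ≈ 4.63 MΩ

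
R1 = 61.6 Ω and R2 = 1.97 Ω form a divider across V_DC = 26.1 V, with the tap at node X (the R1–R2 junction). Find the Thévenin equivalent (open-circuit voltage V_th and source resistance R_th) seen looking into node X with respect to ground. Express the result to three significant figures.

V_th is the unloaded tap voltage: V_DC · R2/(R1+R2) = 26.1 × 0.03099 = 0.8088 V.
With V_DC suppressed (replaced by a short), R_th = R1 ‖ R2 = (61.60 × 1.97)/(61.60 + 1.97) = 1.909 Ω.

V_th ≈ 0.809 V, R_th ≈ 1.91 Ω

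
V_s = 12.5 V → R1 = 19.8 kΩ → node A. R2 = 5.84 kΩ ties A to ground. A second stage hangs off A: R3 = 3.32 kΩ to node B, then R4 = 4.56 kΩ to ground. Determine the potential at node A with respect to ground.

The second stage (R3 + R4 = 7.880 kΩ) loads node A in parallel with R2.
R2 ‖ (R3+R4) = 3.354 kΩ.
First divider: V_A = V_s · 3.354/(19.8 + 3.354) = 1.811 V.

V_A ≈ 1.81 V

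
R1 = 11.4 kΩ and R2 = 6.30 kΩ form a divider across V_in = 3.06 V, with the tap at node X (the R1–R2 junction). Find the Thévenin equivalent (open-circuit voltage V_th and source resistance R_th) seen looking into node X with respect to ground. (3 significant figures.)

V_th ≈ 1.09 V, R_th ≈ 4.06 kΩ

Open-circuit (no load on X): V_th = V_in · R2/(R1 + R2) = 3.06 × 6.30/(11.40 + 6.30) = 1.089 V.
Looking into X with the source shorted: R_th = R1·R2/(R1+R2) = 11.40 × 6.30/17.70 = 4.058 kΩ.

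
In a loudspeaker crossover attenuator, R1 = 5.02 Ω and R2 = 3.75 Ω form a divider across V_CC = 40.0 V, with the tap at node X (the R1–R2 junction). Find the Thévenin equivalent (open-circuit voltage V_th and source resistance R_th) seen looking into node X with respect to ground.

V_th ≈ 17.1 V, R_th ≈ 2.15 Ω

Open-circuit (no load on X): V_th = V_CC · R2/(R1 + R2) = 40.0 × 3.75/(5.020 + 3.75) = 17.10 V.
With V_CC suppressed (replaced by a short), R_th = R1 ‖ R2 = (5.020 × 3.75)/(5.020 + 3.75) = 2.147 Ω.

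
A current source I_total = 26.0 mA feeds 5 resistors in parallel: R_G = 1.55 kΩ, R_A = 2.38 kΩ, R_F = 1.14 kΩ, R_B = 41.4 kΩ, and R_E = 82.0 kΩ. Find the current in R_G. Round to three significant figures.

I ≈ 8.48 mA

Conductances: ΣG = 1/1.55 + 1/2.38 + 1/1.14 + 1/41.4 + 1/82.0 = 1.979 (1/kΩ).
R_G takes the fraction G_k/ΣG = 0.6452/1.979 = 0.3260, so I = 26.0 × 0.3260 = 8.477 mA.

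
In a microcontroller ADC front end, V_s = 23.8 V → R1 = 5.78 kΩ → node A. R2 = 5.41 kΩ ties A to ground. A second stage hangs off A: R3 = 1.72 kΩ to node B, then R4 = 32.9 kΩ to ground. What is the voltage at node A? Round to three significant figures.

V_A ≈ 10.6 V

Node A sees R2 in parallel with the series input of stage 2, R3 + R4 = 34.62 kΩ.
R2 ‖ (R3+R4) = 4.679 kΩ.
So V_A = 23.8 × 0.4474 = 10.65 V.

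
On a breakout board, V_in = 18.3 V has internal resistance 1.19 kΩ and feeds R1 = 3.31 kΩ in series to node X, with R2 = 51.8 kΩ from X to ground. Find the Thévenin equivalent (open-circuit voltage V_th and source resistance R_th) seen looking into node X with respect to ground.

R1' = 1.19 + 3.31 = 4.500 kΩ (source resistance + R1).
V_th is the unloaded tap voltage: V_in · R2/(R1'+R2) = 18.3 × 0.9201 = 16.84 V.
Looking into X with the source shorted: R_th = R1'·R2/(R1'+R2) = 4.500 × 51.8/56.30 = 4.140 kΩ.

V_th ≈ 16.8 V, R_th ≈ 4.14 kΩ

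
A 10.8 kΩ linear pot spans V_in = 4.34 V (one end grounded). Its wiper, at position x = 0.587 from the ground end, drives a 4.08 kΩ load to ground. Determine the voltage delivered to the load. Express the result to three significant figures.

Lower segment x·R_p = 6.340 kΩ; upper segment (1−x)·R_p = 4.460 kΩ.
Lower segment in parallel with the load: 6.340 ‖ 4.08 = 2.482 kΩ.
V_out = 4.34 × 2.482/(4.460 + 2.482) = 1.552 V.
(Unloaded: V_out = x·V_in = 2.55 V.)

V_out ≈ 1.55 V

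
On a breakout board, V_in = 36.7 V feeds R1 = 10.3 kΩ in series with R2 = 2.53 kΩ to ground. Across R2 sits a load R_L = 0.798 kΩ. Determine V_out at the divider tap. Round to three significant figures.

First combine the lower leg with the load: R2 ‖ R_L = 0.6067 kΩ.
Now apply the divider: V_out = 36.7 × 0.05562 = 2.041 V.

V_out ≈ 2.04 V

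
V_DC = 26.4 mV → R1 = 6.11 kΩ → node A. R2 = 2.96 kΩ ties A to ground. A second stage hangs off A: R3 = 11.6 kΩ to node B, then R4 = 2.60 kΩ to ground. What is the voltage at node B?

Node A sees R2 in parallel with the series input of stage 2, R3 + R4 = 14.20 kΩ.
Effective lower resistance at A: R2 ‖ 14.20 = 2.449 kΩ.
So V_A = 26.4 × 0.2862 = 7.555 mV.
Then the unloaded second divider: V_B = V_A × R4/(R3+R4) = 7.555 × 0.1831 = 1.383 mV.

V_B ≈ 1.38 mV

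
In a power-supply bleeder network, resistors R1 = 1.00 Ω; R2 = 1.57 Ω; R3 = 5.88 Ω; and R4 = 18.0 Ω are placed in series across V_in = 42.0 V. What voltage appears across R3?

Total series resistance ΣR = 1.00 + 1.57 + 5.88 + 18.0 = 26.45 Ω.
V = V_in · R/ΣR = 42.0 × 0.2223 = 9.337 V.

V ≈ 9.34 V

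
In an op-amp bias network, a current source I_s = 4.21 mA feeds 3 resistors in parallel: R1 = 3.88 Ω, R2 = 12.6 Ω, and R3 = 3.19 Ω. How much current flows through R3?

Conductances: ΣG = 1/3.88 + 1/12.6 + 1/3.19 = 0.6506 (1/Ω).
Current divider: I(R3) = I_s · G_k/ΣG = 4.21 × (0.3135/0.6506) = 4.21 × 0.4818 = 2.029 mA.

I ≈ 2.03 mA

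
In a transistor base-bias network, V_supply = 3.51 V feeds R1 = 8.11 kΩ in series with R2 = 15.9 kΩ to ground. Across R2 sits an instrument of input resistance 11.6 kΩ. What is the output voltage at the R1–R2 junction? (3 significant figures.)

R2 ‖ R_L = (15.9 × 11.6)/(15.9 + 11.6) = 6.707 kΩ.
Then V_out = V_supply · R2'/(R1 + R2') = 3.51 × 6.707/14.82 = 1.589 V.

V_out ≈ 1.59 V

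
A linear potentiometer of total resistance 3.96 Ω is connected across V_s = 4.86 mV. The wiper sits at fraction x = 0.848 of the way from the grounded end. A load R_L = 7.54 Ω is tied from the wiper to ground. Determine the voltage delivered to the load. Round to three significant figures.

Split the track: R_lower = x·R_p = 3.358 Ω, R_upper = (1−x)·R_p = 0.6019 Ω.
Lower segment in parallel with the load: 3.358 ‖ 7.54 = 2.323 Ω.
Loaded-divider output: V_out = 4.86 × 0.7942 = 3.860 mV.
(Unloaded: V_out = x·V_s = 4.12 mV.)

V_out ≈ 3.86 mV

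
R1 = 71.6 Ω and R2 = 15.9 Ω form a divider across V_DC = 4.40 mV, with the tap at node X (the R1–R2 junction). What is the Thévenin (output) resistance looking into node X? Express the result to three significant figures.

Looking into X with the source shorted: R_th = R1·R2/(R1+R2) = 71.60 × 15.9/87.50 = 13.01 Ω.

R_th ≈ 13.0 Ω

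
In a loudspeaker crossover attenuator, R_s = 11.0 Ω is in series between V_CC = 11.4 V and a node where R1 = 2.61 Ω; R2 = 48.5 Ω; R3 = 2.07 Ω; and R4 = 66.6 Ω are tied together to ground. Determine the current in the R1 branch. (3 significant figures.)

Combine the parallel branches: R_p = (1/2.61 + 1/48.5 + 1/2.07 + 1/66.6)⁻¹ = 1.109 Ω.
Node voltage V_A = V_CC · R_p/(R_s + R_p) = 11.4 × 0.09157 = 1.044 V.
Branch current I = V_A/R1 = 1.044/2.61 = 0.4000 A.

I ≈ 0.400 A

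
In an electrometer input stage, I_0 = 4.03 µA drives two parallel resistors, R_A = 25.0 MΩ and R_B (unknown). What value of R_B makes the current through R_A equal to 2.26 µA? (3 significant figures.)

Two-branch current divider: I_A = I_0 · R_B/(R_A + R_B).
With f = 0.5608, R_B = R_A · f/(1−f) = 25.0 × 1.277 = 31.92 MΩ.

R_B ≈ 31.9 MΩ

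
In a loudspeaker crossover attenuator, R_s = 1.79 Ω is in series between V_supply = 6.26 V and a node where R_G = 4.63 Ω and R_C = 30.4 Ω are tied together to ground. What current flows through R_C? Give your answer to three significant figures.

I ≈ 0.142 A

Parallel bank: R_p = 1/(1/4.63 + 1/30.4) = 4.018 Ω.
V_A by voltage divider: V_A = 6.26 × 4.018/(1.79 + 4.018) = 4.331 V.
Branch current I = V_A/R_C = 4.331/30.4 = 0.1425 A.
(Equivalently: I_total = 1.078 A, then current-divider fraction G_k/ΣG = 0.1322.)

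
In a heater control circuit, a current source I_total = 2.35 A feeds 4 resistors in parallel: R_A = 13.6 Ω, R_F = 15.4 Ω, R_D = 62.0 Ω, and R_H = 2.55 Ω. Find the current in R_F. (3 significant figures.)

I ≈ 0.279 A

Conductances: ΣG = 1/13.6 + 1/15.4 + 1/62.0 + 1/2.55 = 0.5468 (1/Ω).
By the current-divider rule, I = I_total · G_k/ΣG = 2.35 × 0.1188 = 0.2791 A.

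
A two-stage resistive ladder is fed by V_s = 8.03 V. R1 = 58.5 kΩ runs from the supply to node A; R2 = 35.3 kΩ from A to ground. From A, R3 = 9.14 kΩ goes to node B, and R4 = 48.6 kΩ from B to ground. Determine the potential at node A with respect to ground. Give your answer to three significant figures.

V_A ≈ 2.19 V

Node A sees R2 in parallel with the series input of stage 2, R3 + R4 = 57.74 kΩ.
R2 ‖ (R3+R4) = 21.91 kΩ.
So V_A = 8.03 × 0.2725 = 2.188 V.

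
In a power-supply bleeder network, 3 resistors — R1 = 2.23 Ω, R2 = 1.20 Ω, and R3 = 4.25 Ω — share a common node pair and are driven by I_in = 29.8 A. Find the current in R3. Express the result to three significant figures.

I ≈ 4.62 A

ΣG = 1/2.23 + 1/1.20 + 1/4.25 = 1.517.
Current divider: I(R3) = I_in · G_k/ΣG = 29.8 × (0.2353/1.517) = 29.8 × 0.1551 = 4.622 A.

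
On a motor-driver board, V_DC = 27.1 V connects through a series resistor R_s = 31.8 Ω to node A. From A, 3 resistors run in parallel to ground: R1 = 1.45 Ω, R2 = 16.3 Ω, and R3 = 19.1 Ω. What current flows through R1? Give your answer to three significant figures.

I ≈ 0.704 A

Parallel bank: R_p = 1/(1/1.45 + 1/16.3 + 1/19.1) = 1.245 Ω.
Node voltage V_A = V_DC · R_p/(R_s + R_p) = 27.1 × 0.03767 = 1.021 V.
I(R1) = V_A / R1 = 1.021/1.45 = 0.7040 A.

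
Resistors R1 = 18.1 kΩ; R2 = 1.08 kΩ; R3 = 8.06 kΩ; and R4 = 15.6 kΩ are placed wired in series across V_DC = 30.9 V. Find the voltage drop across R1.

V ≈ 13.1 V

Series total: ΣR = 18.1 + 1.08 + 8.06 + 15.6 = 42.84 kΩ.
V = V_DC · R/ΣR = 30.9 × 0.4225 = 13.06 V.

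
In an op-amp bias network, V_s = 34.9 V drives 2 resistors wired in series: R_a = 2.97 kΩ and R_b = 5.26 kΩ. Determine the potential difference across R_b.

V ≈ 22.3 V

ΣR = 2.97 + 5.26 = 8.230 kΩ.
Voltage divider: V = V_s · (5.260 / 8.230) = 34.9 × 0.6391 = 22.31 V.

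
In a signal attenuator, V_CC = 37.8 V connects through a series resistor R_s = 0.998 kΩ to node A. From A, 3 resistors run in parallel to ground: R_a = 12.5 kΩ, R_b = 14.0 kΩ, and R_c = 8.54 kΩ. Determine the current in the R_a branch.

I ≈ 2.38 mA

Equivalent of the parallel group: R_p = 3.724 kΩ.
V_A = 37.8 × 3.724/4.722 = 29.81 V.
I(R_a) = V_A / R_a = 29.81/12.5 = 2.385 mA.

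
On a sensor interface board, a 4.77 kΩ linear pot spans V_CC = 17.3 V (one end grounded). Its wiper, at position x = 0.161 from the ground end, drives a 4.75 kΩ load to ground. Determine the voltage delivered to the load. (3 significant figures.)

Lower segment x·R_p = 0.7680 kΩ; upper segment (1−x)·R_p = 4.002 kΩ.
R_L loads the lower segment: effective lower R = 0.6611 kΩ.
Then V_out = V_CC · 0.6611/(4.002 + 0.6611) = 2.453 V.

V_out ≈ 2.45 V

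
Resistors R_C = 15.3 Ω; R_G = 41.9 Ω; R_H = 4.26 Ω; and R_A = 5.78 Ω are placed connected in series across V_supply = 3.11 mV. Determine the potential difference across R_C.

Series total: ΣR = 15.3 + 41.9 + 4.26 + 5.78 = 67.24 Ω.
V = V_supply · R/ΣR = 3.11 × 0.2275 = 0.7077 mV.

V ≈ 0.708 mV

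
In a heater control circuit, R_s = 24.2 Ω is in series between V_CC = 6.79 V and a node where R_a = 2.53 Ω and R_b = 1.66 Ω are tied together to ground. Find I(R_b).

Equivalent of the parallel group: R_p = 1.002 Ω.
Node voltage V_A = V_CC · R_p/(R_s + R_p) = 6.79 × 0.03977 = 0.2700 V.
I(R_b) = V_A / R_b = 0.2700/1.66 = 0.1627 A.

I ≈ 0.163 A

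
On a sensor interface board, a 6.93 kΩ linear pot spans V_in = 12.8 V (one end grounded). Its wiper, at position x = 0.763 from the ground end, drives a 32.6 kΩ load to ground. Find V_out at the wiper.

Split the track: R_lower = x·R_p = 5.288 kΩ, R_upper = (1−x)·R_p = 1.642 kΩ.
R_L loads the lower segment: effective lower R = 4.550 kΩ.
V_out = 12.8 × 4.550/(1.642 + 4.550) = 9.405 V.
(Unloaded: V_out = x·V_in = 9.77 V.)

V_out ≈ 9.40 V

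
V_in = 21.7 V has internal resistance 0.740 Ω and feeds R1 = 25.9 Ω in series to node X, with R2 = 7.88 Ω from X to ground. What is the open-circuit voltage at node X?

R1' = 0.740 + 25.9 = 26.64 Ω (source resistance + R1).
V_th is the unloaded tap voltage: V_in · R2/(R1'+R2) = 21.7 × 0.2283 = 4.954 V.

V_th ≈ 4.95 V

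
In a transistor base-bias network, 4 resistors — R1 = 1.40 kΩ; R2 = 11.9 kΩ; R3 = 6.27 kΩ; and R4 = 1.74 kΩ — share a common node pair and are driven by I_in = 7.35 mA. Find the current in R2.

Conductances: ΣG = 1/1.40 + 1/11.9 + 1/6.27 + 1/1.74 = 1.533 (1/kΩ).
R2 takes the fraction G_k/ΣG = 0.08403/1.533 = 0.05483, so I = 7.35 × 0.05483 = 0.4030 mA.

I ≈ 0.403 mA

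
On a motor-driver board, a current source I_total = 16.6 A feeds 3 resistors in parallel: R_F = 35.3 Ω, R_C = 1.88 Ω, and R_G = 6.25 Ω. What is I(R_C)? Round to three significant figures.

I ≈ 12.3 A

Conductances: ΣG = 1/35.3 + 1/1.88 + 1/6.25 = 0.7202 (1/Ω).
R_C takes the fraction G_k/ΣG = 0.5319/0.7202 = 0.7385, so I = 16.6 × 0.7385 = 12.26 A.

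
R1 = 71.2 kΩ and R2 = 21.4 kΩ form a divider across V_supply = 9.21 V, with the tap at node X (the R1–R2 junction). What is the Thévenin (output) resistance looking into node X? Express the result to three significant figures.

R_th ≈ 16.5 kΩ

Zeroing V_supply shorts the top of R1 to ground, so R_th = R1 ‖ R2 = 16.45 kΩ.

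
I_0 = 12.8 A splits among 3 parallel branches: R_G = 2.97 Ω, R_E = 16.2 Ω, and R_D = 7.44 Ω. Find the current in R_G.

I ≈ 8.09 A

Total conductance ΣG = 1/2.97 + 1/16.2 + 1/7.44 = 0.5328 (units of 1/Ω).
R_G takes the fraction G_k/ΣG = 0.3367/0.5328 = 0.6319, so I = 12.8 × 0.6319 = 8.088 A.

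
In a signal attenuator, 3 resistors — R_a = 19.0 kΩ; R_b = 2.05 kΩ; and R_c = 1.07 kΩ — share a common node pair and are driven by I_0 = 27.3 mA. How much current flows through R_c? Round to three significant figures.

I ≈ 17.3 mA

Conductances: ΣG = 1/19.0 + 1/2.05 + 1/1.07 = 1.475 (1/kΩ).
By the current-divider rule, I = I_0 · G_k/ΣG = 27.3 × 0.6336 = 17.30 mA.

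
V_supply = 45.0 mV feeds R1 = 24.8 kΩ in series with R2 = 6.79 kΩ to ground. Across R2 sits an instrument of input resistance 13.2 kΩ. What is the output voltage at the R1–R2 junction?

V_out ≈ 6.89 mV

R2 ‖ R_L = (6.79 × 13.2)/(6.79 + 13.2) = 4.484 kΩ.
Now apply the divider: V_out = 45.0 × 0.1531 = 6.890 mV.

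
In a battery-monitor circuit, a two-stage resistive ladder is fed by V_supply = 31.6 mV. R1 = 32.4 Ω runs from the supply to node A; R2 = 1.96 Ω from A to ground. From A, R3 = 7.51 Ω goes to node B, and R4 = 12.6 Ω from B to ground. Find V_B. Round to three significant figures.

V_B ≈ 1.03 mV

Node A sees R2 in parallel with the series input of stage 2, R3 + R4 = 20.11 Ω.
R2 ‖ (R3+R4) = 1.786 Ω.
V_A = 31.6 × 1.786/(32.4 + 1.786) = 1.651 mV.
V_B = V_A × 0.6266 = 1.034 mV.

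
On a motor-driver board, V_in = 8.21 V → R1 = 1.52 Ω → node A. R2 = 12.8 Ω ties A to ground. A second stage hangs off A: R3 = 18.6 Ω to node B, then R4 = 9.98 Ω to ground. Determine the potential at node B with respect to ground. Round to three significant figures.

Node A sees R2 in parallel with the series input of stage 2, R3 + R4 = 28.58 Ω.
R2 ‖ (R3+R4) = 8.841 Ω.
So V_A = 8.21 × 0.8533 = 7.006 V.
Then the unloaded second divider: V_B = V_A × R4/(R3+R4) = 7.006 × 0.3492 = 2.446 V.

V_B ≈ 2.45 V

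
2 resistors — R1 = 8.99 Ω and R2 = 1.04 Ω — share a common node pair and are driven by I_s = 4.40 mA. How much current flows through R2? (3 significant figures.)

I ≈ 3.94 mA

With just two branches, the current splits inversely with resistance.
So I = 4.40 × 8.99/10.03 = 3.944 mA.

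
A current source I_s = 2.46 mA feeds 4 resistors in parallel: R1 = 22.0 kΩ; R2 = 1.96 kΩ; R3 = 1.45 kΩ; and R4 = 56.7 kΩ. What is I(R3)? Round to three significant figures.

Total conductance ΣG = 1/22.0 + 1/1.96 + 1/1.45 + 1/56.7 = 1.263 (units of 1/kΩ).
Current divider: I(R3) = I_s · G_k/ΣG = 2.46 × (0.6897/1.263) = 2.46 × 0.5461 = 1.343 mA.

I ≈ 1.34 mA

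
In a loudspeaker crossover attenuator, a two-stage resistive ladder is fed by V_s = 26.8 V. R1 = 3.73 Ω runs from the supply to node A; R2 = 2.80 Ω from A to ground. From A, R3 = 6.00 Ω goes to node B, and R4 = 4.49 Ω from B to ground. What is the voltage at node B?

V_B ≈ 4.27 V

Node A sees R2 in parallel with the series input of stage 2, R3 + R4 = 10.49 Ω.
R2 ‖ (R3+R4) = 2.210 Ω.
So V_A = 26.8 × 0.3721 = 9.971 V.
V_B = V_A × 0.4280 = 4.268 V.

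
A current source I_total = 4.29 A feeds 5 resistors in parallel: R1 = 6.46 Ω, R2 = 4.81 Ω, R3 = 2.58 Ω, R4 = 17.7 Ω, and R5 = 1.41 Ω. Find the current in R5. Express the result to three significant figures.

Total conductance ΣG = 1/6.46 + 1/4.81 + 1/2.58 + 1/17.7 + 1/1.41 = 1.516 (units of 1/Ω).
Current divider: I(R5) = I_total · G_k/ΣG = 4.29 × (0.7092/1.516) = 4.29 × 0.4678 = 2.007 A.

I ≈ 2.01 A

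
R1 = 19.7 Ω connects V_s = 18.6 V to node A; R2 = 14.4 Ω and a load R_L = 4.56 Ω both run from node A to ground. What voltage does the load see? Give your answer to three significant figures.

V_out ≈ 2.78 V

The load sits in parallel with R2, giving an effective lower resistance R2' = R2·R_L/(R2+R_L) = 3.463 Ω.
Now apply the divider: V_out = 18.6 × 0.1495 = 2.781 V.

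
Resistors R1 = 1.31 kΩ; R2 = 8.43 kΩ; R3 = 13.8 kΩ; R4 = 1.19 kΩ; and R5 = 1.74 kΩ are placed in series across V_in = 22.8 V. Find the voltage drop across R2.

V ≈ 7.26 V

ΣR = 1.31 + 8.43 + 13.8 + 1.19 + 1.74 = 26.47 kΩ.
V = V_in · R/ΣR = 22.8 × 0.3185 = 7.261 V.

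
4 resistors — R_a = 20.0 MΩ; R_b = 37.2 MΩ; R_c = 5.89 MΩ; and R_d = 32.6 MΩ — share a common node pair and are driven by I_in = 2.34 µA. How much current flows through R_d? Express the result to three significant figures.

Conductances: ΣG = 1/20.0 + 1/37.2 + 1/5.89 + 1/32.6 = 0.2773 (1/MΩ).
By the current-divider rule, I = I_in · G_k/ΣG = 2.34 × 0.1106 = 0.2588 µA.

I ≈ 0.259 µA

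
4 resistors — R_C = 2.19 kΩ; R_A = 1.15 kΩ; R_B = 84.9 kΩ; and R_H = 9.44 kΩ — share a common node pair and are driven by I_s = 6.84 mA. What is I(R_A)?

ΣG = 1/2.19 + 1/1.15 + 1/84.9 + 1/9.44 = 1.444.
By the current-divider rule, I = I_s · G_k/ΣG = 6.84 × 0.6022 = 4.119 mA.

I ≈ 4.12 mA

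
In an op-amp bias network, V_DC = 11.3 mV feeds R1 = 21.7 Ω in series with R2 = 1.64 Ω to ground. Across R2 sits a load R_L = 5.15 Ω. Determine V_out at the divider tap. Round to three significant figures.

V_out ≈ 0.613 mV

R2 ‖ R_L = (1.64 × 5.15)/(1.64 + 5.15) = 1.244 Ω.
Then V_out = V_DC · R2'/(R1 + R2') = 11.3 × 1.244/22.94 = 0.6126 mV.
(Unloaded it would be 0.794 mV; the load pulls it down.)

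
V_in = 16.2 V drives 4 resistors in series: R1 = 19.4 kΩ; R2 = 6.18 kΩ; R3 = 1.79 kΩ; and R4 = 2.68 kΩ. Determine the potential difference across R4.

Total series resistance ΣR = 19.4 + 6.18 + 1.79 + 2.68 = 30.05 kΩ.
Voltage divider: V = V_in · (2.680 / 30.05) = 16.2 × 0.08918 = 1.445 V.

V ≈ 1.44 V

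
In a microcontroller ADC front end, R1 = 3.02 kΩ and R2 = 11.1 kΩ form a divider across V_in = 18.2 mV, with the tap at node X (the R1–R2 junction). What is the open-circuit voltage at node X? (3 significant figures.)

V_th is the unloaded tap voltage: V_in · R2/(R1+R2) = 18.2 × 0.7861 = 14.31 mV.

V_th ≈ 14.3 mV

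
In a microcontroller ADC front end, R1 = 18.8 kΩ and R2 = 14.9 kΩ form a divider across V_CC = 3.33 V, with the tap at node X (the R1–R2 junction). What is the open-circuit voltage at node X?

Open-circuit (no load on X): V_th = V_CC · R2/(R1 + R2) = 3.33 × 14.9/(18.80 + 14.9) = 1.472 V.

V_th ≈ 1.47 V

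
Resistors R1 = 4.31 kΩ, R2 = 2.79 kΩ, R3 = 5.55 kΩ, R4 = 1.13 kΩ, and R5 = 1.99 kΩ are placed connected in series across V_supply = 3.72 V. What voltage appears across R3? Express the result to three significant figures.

ΣR = 4.31 + 2.79 + 5.55 + 1.13 + 1.99 = 15.77 kΩ.
By the voltage-divider rule, V = 3.72 × 5.550/15.77 = 1.309 V.

V ≈ 1.31 V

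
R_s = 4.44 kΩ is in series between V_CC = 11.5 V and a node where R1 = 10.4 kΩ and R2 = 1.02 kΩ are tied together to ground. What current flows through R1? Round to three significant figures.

I ≈ 0.191 mA

Combine the parallel branches: R_p = (1/10.4 + 1/1.02)⁻¹ = 0.9289 kΩ.
V_A = 11.5 × 0.9289/5.369 = 1.990 V.
I(R1) = V_A / R1 = 1.990/10.4 = 0.1913 mA.
(Equivalently: I_total = 2.142 mA, then current-divider fraction G_k/ΣG = 0.08932.)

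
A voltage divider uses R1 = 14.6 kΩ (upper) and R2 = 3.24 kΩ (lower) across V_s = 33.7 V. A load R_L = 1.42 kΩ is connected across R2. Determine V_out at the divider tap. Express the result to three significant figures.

V_out ≈ 2.13 V

R2 ‖ R_L = (3.24 × 1.42)/(3.24 + 1.42) = 0.9873 kΩ.
Then V_out = V_s · R2'/(R1 + R2') = 33.7 × 0.9873/15.59 = 2.135 V.
(Unloaded it would be 6.12 V; the load pulls it down.)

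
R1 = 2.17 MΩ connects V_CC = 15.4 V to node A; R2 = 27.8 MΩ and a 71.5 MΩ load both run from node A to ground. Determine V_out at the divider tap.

The load sits in parallel with R2, giving an effective lower resistance R2' = R2·R_L/(R2+R_L) = 20.02 MΩ.
Then V_out = V_CC · R2'/(R1 + R2') = 15.4 × 20.02/22.19 = 13.89 V.

V_out ≈ 13.9 V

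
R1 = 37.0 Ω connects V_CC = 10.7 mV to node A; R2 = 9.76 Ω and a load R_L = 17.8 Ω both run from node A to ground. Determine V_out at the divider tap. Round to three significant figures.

First combine the lower leg with the load: R2 ‖ R_L = 6.304 Ω.
Voltage divider with the loaded lower leg: V_out = 10.7 × 6.304/(37.0 + 6.304) = 10.7 × 0.1456 = 1.558 mV.

V_out ≈ 1.56 mV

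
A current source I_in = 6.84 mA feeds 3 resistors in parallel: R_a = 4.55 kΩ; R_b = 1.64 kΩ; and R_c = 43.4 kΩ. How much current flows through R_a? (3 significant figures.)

Conductances: ΣG = 1/4.55 + 1/1.64 + 1/43.4 = 0.8526 (1/kΩ).
By the current-divider rule, I = I_in · G_k/ΣG = 6.84 × 0.2578 = 1.763 mA.

I ≈ 1.76 mA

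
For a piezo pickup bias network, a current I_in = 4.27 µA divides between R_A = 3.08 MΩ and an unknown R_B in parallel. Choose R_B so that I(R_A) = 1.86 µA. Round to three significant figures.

In a two-way split, I_A/I_in = R_B/(R_A + R_B).
1.86/4.27 = R_B/(R_A + R_B) → R_B = R_A · (0.4356)/(1 − 0.4356) = 3.08 × 0.7718 = 2.377 MΩ.

R_B ≈ 2.38 MΩ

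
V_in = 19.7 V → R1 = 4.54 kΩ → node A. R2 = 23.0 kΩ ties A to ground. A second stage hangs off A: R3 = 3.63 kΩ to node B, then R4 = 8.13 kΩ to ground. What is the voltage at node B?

V_B ≈ 8.60 V

The second stage (R3 + R4 = 11.76 kΩ) loads node A in parallel with R2.
Effective lower resistance at A: R2 ‖ 11.76 = 7.781 kΩ.
So V_A = 19.7 × 0.6315 = 12.44 V.
Stage 2 is unloaded, so V_B = V_A · R4/(R3+R4) = 12.44 × 8.13/11.76 = 8.601 V.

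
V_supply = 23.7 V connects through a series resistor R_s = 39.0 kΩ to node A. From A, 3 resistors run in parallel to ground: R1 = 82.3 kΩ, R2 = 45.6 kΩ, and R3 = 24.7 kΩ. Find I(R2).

I ≈ 0.133 mA

Parallel bank: R_p = 1/(1/82.3 + 1/45.6 + 1/24.7) = 13.41 kΩ.
V_A = 23.7 × 13.41/52.41 = 6.064 V.
Branch current I = V_A/R2 = 6.064/45.6 = 0.1330 mA.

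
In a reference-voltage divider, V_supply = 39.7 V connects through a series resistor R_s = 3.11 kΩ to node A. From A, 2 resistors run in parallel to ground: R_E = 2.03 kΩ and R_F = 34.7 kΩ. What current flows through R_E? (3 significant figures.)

Parallel bank: R_p = 1/(1/2.03 + 1/34.7) = 1.918 kΩ.
Node voltage V_A = V_supply · R_p/(R_s + R_p) = 39.7 × 0.3814 = 15.14 V.
I(R_E) = V_A / R_E = 15.14/2.03 = 7.460 mA.
(Equivalently: I_total = 7.896 mA, then current-divider fraction G_k/ΣG = 0.9447.)

I ≈ 7.46 mA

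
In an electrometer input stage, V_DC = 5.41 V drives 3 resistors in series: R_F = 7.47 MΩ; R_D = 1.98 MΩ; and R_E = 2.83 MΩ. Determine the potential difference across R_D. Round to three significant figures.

ΣR = 7.47 + 1.98 + 2.83 = 12.28 MΩ.
V = V_DC · R/ΣR = 5.41 × 0.1612 = 0.8723 V.

V ≈ 0.872 V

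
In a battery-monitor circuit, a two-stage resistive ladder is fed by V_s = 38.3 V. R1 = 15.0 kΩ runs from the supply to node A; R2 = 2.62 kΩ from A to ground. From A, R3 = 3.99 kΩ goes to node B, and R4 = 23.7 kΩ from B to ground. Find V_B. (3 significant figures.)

Looking into the second stage from A: R3 + R4 = 27.69 kΩ appears in parallel with R2.
Effective lower resistance at A: R2 ‖ 27.69 = 2.394 kΩ.
So V_A = 38.3 × 0.1376 = 5.270 V.
Then the unloaded second divider: V_B = V_A × R4/(R3+R4) = 5.270 × 0.8559 = 4.511 V.

V_B ≈ 4.51 V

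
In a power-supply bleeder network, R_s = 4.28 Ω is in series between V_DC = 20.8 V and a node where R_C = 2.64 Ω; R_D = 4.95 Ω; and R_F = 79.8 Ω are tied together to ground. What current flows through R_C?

Parallel bank: R_p = 1/(1/2.64 + 1/4.95 + 1/79.8) = 1.685 Ω.
V_A by voltage divider: V_A = 20.8 × 1.685/(4.28 + 1.685) = 5.877 V.
I(R_C) = V_A / R_C = 5.877/2.64 = 2.226 A.

I ≈ 2.23 A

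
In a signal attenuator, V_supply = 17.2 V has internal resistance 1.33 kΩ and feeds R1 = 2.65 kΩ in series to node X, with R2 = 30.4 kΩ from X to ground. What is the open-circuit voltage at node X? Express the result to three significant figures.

V_th ≈ 15.2 V

R1' = 1.33 + 2.65 = 3.980 kΩ (source resistance + R1).
With X open, the divider is unloaded: V_th = 17.2 × 30.4/34.38 = 15.21 V.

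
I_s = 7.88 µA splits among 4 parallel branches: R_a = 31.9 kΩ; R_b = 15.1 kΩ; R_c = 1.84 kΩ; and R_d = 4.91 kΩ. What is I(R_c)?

I ≈ 5.07 µA

ΣG = 1/31.9 + 1/15.1 + 1/1.84 + 1/4.91 = 0.8447.
Current divider: I(R_c) = I_s · G_k/ΣG = 7.88 × (0.5435/0.8447) = 7.88 × 0.6434 = 5.070 µA.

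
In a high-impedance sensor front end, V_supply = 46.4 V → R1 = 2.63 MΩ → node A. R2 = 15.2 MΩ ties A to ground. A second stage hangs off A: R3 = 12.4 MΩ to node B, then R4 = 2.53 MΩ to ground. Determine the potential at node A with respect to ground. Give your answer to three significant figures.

V_A ≈ 34.4 V

The second stage (R3 + R4 = 14.93 MΩ) loads node A in parallel with R2.
R2 ‖ (R3+R4) = 7.532 MΩ.
V_A = 46.4 × 7.532/(2.63 + 7.532) = 34.39 V.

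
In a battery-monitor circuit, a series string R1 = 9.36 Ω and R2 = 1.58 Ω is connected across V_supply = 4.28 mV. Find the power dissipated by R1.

P ≈ 1.43 µW

ΣR = 10.94 Ω → I = 4.28/10.94 = 0.3912 mA.
P = I²R = 0.1531 × 9.36 = 1.433 µW.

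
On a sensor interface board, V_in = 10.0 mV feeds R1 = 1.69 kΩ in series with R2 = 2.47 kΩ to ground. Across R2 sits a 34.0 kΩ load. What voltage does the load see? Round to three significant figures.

The load sits in parallel with R2, giving an effective lower resistance R2' = R2·R_L/(R2+R_L) = 2.303 kΩ.
Now apply the divider: V_out = 10.0 × 0.5767 = 5.767 mV.
(Unloaded it would be 5.94 mV; the load pulls it down.)

V_out ≈ 5.77 mV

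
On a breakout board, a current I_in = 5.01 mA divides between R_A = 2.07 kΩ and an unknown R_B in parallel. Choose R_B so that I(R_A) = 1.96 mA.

R_B ≈ 1.33 kΩ

Two-branch current divider: I_A = I_in · R_B/(R_A + R_B).
1.96/5.01 = R_B/(R_A + R_B) → R_B = R_A · (0.3912)/(1 − 0.3912) = 2.07 × 0.6426 = 1.330 kΩ.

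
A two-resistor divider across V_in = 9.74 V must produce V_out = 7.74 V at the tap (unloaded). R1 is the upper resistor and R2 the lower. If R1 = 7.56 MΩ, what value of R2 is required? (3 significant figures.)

V_out/V_in = R2/(R1+R2) = 0.7947.
So R2 = R1 · V_out/(V_in − V_out) = 7.56 × 7.74/(9.74 − 7.74) = 7.56 × 3.870 = 29.26 MΩ.

R2 ≈ 29.3 MΩ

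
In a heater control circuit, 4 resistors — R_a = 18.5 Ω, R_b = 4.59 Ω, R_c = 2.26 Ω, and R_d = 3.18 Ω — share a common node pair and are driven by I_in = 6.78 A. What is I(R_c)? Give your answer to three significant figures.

Total conductance ΣG = 1/18.5 + 1/4.59 + 1/2.26 + 1/3.18 = 1.029 (units of 1/Ω).
Current divider: I(R_c) = I_in · G_k/ΣG = 6.78 × (0.4425/1.029) = 6.78 × 0.4301 = 2.916 A.

I ≈ 2.92 A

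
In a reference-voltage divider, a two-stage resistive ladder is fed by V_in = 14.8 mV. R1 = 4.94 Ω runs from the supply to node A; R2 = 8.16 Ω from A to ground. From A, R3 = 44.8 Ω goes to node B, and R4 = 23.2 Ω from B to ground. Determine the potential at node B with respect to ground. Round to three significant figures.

V_B ≈ 3.01 mV

The second stage (R3 + R4 = 68.00 Ω) loads node A in parallel with R2.
Effective lower resistance at A: R2 ‖ 68.00 = 7.286 Ω.
So V_A = 14.8 × 0.5959 = 8.820 mV.
Stage 2 is unloaded, so V_B = V_A · R4/(R3+R4) = 8.820 × 23.2/68.00 = 3.009 mV.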